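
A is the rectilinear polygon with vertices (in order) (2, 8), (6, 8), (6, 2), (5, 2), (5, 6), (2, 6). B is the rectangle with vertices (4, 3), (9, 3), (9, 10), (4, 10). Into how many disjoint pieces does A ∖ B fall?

A ∖ B splits into 2 disjoint pieces (area 4, area 1).

2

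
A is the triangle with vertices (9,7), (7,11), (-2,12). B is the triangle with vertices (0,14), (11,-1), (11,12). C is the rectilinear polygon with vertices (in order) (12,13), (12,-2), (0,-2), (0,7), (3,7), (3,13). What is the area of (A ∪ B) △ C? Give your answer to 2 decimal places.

105.61

|A ∪ B| = 74.8701.
|(A ∪ B) ∩ C| = 65.6318.
|(A ∪ B) △ C| = 74.8701 + 162 − 131.2636 = 105.61.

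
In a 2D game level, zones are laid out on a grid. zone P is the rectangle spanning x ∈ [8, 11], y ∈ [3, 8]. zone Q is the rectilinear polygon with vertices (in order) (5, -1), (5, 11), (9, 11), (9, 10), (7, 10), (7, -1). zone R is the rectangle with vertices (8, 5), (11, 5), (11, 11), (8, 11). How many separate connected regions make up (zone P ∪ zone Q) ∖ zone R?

2

(zone P ∪ zone Q) ∖ zone R splits into 2 disjoint pieces (area 6, area 25).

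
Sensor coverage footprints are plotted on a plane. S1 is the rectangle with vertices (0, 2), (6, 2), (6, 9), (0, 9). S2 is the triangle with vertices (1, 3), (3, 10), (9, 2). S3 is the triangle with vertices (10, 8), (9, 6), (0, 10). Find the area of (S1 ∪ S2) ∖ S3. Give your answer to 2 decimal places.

|S1 ∪ S2| = 47.9554.
|(S1 ∪ S2) ∩ S3| = 3.3354.
|(S1 ∪ S2) ∖ S3| = 47.9554 − 3.3354 = 44.62.

44.62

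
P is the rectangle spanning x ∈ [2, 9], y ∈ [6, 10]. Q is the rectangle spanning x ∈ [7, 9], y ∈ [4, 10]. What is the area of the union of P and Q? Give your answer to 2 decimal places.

By inclusion–exclusion:
Individual areas: |P| = 28, |Q| = 12.
|P∩Q|: x∈[7,9], y∈[6,10] → 2·4 = 8.
|P ∪ Q| = 40 − 8 = 32.00.

32.00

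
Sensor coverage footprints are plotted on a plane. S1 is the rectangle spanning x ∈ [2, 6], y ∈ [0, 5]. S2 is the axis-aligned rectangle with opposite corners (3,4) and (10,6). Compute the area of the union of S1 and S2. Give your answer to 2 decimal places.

31.00

By inclusion–exclusion:
Individual areas: |S1| = 20, |S2| = 14.
|S1∩S2|: x∈[3,6], y∈[4,5] → 3·1 = 3.
|S1 ∪ S2| = 34 − 3 = 31.00.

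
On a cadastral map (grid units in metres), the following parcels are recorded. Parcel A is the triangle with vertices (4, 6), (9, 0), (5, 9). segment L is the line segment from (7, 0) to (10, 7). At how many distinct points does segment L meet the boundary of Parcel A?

2

The segment meets the boundary at (7.982,2.291), (7.679,1.585).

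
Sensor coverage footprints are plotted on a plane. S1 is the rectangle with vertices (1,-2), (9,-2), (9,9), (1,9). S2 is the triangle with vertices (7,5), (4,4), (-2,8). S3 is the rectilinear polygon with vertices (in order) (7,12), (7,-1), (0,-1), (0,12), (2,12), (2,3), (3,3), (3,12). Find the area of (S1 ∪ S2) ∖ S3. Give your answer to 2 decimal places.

34.67

|S1 ∪ S2| = 89.5.
|(S1 ∪ S2) ∩ S3| = 54.8333.
|(S1 ∪ S2) ∖ S3| = 89.5 − 54.8333 = 34.67.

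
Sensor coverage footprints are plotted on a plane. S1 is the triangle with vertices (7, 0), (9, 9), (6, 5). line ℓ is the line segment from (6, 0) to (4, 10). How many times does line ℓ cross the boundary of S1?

The segment lies entirely outside S1 and never meets its boundary.

0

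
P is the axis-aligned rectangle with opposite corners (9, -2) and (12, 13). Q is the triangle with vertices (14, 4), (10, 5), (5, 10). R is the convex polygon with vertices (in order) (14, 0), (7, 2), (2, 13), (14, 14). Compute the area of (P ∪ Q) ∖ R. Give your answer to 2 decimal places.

|P ∪ Q| = 48.5.
|(P ∪ Q) ∩ R| = 39.5.
|(P ∪ Q) ∖ R| = 48.5 − 39.5 = 9.00.

9.00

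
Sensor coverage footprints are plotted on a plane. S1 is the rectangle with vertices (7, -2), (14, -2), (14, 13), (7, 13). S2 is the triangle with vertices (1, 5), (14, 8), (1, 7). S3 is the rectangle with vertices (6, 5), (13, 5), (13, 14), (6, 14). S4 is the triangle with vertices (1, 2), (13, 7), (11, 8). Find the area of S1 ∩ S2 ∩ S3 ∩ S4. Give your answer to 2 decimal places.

0.88

The intersection is the polygon with vertices (9.125,6.875), (10.559,7.735), (11.4,7.8), (11.947,7.526).
By the shoelace formula its area is 0.88.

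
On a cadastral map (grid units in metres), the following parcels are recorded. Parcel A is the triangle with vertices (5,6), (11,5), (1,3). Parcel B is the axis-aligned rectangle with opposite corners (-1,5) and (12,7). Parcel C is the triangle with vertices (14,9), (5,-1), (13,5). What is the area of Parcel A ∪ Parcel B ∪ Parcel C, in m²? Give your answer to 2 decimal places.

By inclusion–exclusion:
Individual areas: |Parcel A| = 11, |Parcel B| = 26, |Parcel C| = 13.
|Parcel A∩Parcel B| = 3.6667.
|Parcel A∩Parcel C| = 0.07.
|Parcel B∩Parcel C| = 1.4222.
|Parcel A∩Parcel B∩Parcel C| = 0.0261.
|Parcel A ∪ Parcel B ∪ Parcel C| = 50 − 5.1589 + 0.0261 = 44.87.

44.87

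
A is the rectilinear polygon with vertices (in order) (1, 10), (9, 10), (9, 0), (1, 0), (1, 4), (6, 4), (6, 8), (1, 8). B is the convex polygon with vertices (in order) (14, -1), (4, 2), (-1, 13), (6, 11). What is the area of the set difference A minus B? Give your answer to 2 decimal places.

|A| = 60, |A∩B| = 38.4939.
|A ∖ B| = |A| − |A∩B| = 60 − 38.4939 = 21.51.

21.51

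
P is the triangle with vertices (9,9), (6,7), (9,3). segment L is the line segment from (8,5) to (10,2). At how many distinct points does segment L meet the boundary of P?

The segment meets the boundary at (9,3.5).

1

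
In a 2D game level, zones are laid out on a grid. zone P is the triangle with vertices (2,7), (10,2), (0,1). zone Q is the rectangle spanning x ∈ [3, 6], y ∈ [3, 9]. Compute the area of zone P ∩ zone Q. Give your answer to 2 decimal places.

7.31

The intersection is the polygon with vertices (6,4.5), (6,3), (3,3), (3,6.375).
By the shoelace formula its area is 7.31.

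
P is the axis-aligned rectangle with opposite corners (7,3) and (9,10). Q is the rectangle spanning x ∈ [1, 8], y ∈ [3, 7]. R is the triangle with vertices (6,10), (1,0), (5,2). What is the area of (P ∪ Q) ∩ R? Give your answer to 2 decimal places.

The region (P ∪ Q) ∩ R is the polygon with vertices (2.5,3), (4.5,7), (5.625,7), (5.125,3).
By the shoelace formula its area is 7.50.

7.50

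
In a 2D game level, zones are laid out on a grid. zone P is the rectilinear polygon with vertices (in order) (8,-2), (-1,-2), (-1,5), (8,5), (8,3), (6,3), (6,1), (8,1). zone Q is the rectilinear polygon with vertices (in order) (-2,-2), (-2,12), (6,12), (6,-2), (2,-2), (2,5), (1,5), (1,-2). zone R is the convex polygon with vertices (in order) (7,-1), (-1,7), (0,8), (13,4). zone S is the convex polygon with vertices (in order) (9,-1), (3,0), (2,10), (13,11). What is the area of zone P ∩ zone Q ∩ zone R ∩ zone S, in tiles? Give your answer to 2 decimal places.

11.25

The intersection is the polygon with vertices (6,3), (6,1), (6,0), (2.667,3.333), (2.5,5), (6,5).
By the shoelace formula its area is 11.25.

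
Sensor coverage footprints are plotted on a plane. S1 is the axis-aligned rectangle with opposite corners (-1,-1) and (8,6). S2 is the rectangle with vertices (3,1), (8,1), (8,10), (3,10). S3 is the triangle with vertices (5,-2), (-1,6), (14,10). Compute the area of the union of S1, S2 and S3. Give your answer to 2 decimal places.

105.08

By inclusion–exclusion:
Individual areas: |S1| = 63, |S2| = 45, |S3| = 72.
|S1∩S2|: x∈[3,8], y∈[1,6] → 5·5 = 25.
|S1∩S3| = 41.25.
|S2∩S3| = 33.2917.
|S1∩S2∩S3| = 24.625.
|S1 ∪ S2 ∪ S3| = 180 − 99.5417 + 24.625 = 105.08.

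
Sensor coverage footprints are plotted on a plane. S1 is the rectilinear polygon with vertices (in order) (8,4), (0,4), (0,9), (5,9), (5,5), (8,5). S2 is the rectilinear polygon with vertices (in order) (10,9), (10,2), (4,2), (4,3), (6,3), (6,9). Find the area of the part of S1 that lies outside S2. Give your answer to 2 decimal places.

|S1| = 28, |S1∩S2| = 2.
|S1 ∖ S2| = |S1| − |S1∩S2| = 28 − 2 = 26.00.

26.00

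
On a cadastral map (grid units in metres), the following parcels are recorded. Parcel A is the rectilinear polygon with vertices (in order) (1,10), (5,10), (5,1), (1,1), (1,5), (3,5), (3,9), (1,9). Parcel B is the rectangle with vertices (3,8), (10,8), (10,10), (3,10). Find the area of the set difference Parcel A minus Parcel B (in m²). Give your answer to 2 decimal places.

|Parcel A| = 28, |Parcel A∩Parcel B| = 4.
|Parcel A ∖ Parcel B| = |Parcel A| − |Parcel A∩Parcel B| = 28 − 4 = 24.00.

24.00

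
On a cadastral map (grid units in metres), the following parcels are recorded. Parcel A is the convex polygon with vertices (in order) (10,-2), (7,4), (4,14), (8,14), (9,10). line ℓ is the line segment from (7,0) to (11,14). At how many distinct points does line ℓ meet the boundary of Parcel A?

The segment meets the boundary at (9.194,7.677), (7.727,2.545).

2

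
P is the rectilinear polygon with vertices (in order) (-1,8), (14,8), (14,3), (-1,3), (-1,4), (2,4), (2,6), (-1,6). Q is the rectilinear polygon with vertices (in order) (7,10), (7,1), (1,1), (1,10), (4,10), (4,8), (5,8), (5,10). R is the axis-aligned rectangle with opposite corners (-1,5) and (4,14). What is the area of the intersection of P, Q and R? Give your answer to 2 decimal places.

8.00

The intersection is the polygon with vertices (2,6), (1,6), (1,8), (4,8), (4,5), (2,5).
By the shoelace formula its area is 8.00.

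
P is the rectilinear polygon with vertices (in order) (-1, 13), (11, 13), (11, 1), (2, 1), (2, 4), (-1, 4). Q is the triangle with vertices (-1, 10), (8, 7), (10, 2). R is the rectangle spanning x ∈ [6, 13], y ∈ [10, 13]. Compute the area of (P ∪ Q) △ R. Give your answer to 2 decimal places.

|P ∪ Q| = 135.
|(P ∪ Q) ∩ R| = 15.
|(P ∪ Q) △ R| = 135 + 21 − 30 = 126.00.

126.00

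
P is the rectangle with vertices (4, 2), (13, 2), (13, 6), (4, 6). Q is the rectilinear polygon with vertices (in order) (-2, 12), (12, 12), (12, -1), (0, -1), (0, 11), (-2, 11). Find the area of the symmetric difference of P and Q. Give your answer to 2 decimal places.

|P| = 36, |Q| = 158, |P∩Q| = 32.
|P △ Q| = |P| + |Q| − 2·|P∩Q| = 36 + 158 − 64 = 130.00.

130.00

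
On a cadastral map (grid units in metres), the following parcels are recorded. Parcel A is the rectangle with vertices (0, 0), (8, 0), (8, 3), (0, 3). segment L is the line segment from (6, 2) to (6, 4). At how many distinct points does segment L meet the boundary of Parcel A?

The segment meets the boundary at (6,3).

1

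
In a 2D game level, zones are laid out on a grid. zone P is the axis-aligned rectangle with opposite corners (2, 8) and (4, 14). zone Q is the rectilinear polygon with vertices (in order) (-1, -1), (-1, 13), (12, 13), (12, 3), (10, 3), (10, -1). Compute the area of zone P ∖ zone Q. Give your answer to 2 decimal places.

|zone P| = 12, |zone P∩zone Q| = 10.
|zone P ∖ zone Q| = |zone P| − |zone P∩zone Q| = 12 − 10 = 2.00.

2.00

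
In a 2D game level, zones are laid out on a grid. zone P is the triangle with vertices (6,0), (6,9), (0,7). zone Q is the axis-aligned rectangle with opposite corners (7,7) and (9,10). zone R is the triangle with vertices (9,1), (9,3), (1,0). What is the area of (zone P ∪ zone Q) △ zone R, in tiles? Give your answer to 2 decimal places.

|zone P ∪ zone Q| = 33.
|(zone P ∪ zone Q) ∩ zone R| = 0.989.
|(zone P ∪ zone Q) △ zone R| = 33 + 8 − 1.978 = 39.02.

39.02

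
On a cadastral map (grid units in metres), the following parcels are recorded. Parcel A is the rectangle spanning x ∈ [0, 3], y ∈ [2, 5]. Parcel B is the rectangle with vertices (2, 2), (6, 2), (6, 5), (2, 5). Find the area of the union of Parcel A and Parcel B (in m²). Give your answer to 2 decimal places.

18.00

By inclusion–exclusion:
Individual areas: |Parcel A| = 9, |Parcel B| = 12.
|Parcel A∩Parcel B|: x∈[2,3], y∈[2,5] → 1·3 = 3.
|Parcel A ∪ Parcel B| = 21 − 3 = 18.00.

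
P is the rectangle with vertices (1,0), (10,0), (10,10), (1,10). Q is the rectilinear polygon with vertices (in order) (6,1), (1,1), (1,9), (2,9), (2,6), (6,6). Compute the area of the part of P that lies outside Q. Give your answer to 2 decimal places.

|P| = 90, |P∩Q| = 28.
|P ∖ Q| = |P| − |P∩Q| = 90 − 28 = 62.00.

62.00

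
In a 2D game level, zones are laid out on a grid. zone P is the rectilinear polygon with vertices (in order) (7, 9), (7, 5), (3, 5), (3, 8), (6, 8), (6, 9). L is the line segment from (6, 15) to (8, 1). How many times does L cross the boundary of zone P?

2

The segment meets the boundary at (7,8), (6.857,9).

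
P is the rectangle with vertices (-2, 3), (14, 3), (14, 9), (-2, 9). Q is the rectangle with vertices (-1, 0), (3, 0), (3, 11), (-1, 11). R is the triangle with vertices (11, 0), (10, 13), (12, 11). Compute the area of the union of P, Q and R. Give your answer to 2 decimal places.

By inclusion–exclusion:
Individual areas: |P| = 96, |Q| = 44, |R| = 12.
|P∩Q|: x∈[-1,3], y∈[3,9] → 4·6 = 24.
|P∩R| = 6.042.
|Q∩R| = 0.
|P∩Q∩R| = 0.
|P ∪ Q ∪ R| = 152 − 30.042 + 0 = 121.96.

121.96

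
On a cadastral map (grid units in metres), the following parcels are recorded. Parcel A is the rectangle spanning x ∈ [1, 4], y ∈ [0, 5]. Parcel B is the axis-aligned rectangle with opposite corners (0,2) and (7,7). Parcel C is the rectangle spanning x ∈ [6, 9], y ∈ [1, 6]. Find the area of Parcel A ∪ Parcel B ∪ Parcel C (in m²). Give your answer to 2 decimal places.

By inclusion–exclusion:
Individual areas: |Parcel A| = 15, |Parcel B| = 35, |Parcel C| = 15.
|Parcel A∩Parcel B|: x∈[1,4], y∈[2,5] → 3·3 = 9.
|Parcel A∩Parcel C| = 0 (no overlap).
|Parcel B∩Parcel C|: x∈[6,7], y∈[2,6] → 1·4 = 4.
|Parcel A∩Parcel B∩Parcel C| = 0.
|Parcel A ∪ Parcel B ∪ Parcel C| = 65 − 13 + 0 = 52.00.

52.00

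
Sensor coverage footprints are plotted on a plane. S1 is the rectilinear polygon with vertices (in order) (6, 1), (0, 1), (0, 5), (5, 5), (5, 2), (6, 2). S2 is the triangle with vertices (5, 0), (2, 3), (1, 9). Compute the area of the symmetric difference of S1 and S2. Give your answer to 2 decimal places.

|S1| = 21, |S2| = 7.5, |S1∩S2| = 5.
|S1 △ S2| = |S1| + |S2| − 2·|S1∩S2| = 21 + 7.5 − 10 = 18.50.

18.50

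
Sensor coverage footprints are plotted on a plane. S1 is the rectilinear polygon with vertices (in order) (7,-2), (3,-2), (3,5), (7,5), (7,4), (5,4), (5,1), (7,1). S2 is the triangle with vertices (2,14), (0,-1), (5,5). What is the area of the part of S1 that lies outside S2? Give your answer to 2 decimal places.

|S1| = 22, |S1∩S2| = 2.4.
|S1 ∖ S2| = |S1| − |S1∩S2| = 22 − 2.4 = 19.60.

19.60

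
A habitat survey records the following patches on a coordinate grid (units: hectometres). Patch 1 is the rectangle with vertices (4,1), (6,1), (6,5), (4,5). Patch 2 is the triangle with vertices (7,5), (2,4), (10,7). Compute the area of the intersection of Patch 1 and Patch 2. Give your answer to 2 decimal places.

The intersection is the polygon with vertices (6,5), (6,4.8), (4,4.4), (4,4.75), (4.667,5).
By the shoelace formula its area is 0.72.

0.72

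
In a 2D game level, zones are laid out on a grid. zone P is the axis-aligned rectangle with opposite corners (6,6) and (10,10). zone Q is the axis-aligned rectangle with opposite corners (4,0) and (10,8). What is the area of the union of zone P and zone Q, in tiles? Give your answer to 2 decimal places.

By inclusion–exclusion:
Individual areas: |zone P| = 16, |zone Q| = 48.
|zone P∩zone Q|: x∈[6,10], y∈[6,8] → 4·2 = 8.
|zone P ∪ zone Q| = 64 − 8 = 56.00.

56.00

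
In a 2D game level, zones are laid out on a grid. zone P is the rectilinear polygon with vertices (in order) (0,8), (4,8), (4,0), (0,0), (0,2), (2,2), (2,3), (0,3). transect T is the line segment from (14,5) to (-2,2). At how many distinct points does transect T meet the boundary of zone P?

2

The segment meets the boundary at (2,2.75), (4,3.125).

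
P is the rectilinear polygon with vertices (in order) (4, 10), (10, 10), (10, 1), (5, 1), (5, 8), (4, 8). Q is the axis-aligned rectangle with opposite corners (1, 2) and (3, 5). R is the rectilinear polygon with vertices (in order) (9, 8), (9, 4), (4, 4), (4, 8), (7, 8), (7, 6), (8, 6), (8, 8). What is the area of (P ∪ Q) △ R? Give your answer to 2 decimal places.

43.00

|P ∪ Q| = 53.
|(P ∪ Q) ∩ R| = 14.
|(P ∪ Q) △ R| = 53 + 18 − 28 = 43.00.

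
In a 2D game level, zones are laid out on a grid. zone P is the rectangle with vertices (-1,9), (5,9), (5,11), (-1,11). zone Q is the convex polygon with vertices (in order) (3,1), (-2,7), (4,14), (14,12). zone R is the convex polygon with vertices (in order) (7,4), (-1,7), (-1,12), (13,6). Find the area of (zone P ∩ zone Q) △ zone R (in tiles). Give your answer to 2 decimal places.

|zone P ∩ zone Q| = 8.8571.
|(zone P ∩ zone Q) ∩ zone R| = 5.9776.
|(zone P ∩ zone Q) △ zone R| = 8.8571 + 52 − 11.9552 = 48.90.

48.90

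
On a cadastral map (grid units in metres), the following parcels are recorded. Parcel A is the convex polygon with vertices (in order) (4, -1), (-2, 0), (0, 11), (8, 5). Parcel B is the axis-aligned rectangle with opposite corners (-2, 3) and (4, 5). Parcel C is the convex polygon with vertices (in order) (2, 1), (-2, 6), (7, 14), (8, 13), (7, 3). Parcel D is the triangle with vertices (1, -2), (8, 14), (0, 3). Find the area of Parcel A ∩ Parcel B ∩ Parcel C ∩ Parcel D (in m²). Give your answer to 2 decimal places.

The intersection is the polygon with vertices (4,4.857), (3.188,3), (0.4,3), (0.191,3.262), (1.454,5), (4,5).
By the shoelace formula its area is 5.74.

5.74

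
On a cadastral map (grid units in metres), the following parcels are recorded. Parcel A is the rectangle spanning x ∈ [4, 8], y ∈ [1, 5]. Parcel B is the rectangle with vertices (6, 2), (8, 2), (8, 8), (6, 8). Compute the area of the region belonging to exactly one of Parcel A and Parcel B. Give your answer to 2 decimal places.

|Parcel A∩Parcel B|: x∈[6,8], y∈[2,5] → 2·3 = 6.
|Parcel A △ Parcel B| = |Parcel A| + |Parcel B| − 2·|Parcel A∩Parcel B| = 16 + 12 − 12 = 16.00.

16.00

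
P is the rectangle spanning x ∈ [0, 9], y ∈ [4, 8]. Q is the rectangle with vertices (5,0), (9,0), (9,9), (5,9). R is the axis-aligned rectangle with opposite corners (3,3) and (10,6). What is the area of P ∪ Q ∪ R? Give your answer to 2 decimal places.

61.00

By inclusion–exclusion:
Individual areas: |P| = 36, |Q| = 36, |R| = 21.
|P∩Q|: x∈[5,9], y∈[4,8] → 4·4 = 16.
|P∩R|: x∈[3,9], y∈[4,6] → 6·2 = 12.
|Q∩R|: x∈[5,9], y∈[3,6] → 4·3 = 12.
|P∩Q∩R| = 8.
|P ∪ Q ∪ R| = 93 − 40 + 8 = 61.00.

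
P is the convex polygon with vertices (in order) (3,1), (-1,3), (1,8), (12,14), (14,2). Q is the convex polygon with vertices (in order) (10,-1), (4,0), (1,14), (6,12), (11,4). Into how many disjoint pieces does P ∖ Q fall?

P ∖ Q splits into 2 disjoint pieces (area 19.6261, area 45.4945).

2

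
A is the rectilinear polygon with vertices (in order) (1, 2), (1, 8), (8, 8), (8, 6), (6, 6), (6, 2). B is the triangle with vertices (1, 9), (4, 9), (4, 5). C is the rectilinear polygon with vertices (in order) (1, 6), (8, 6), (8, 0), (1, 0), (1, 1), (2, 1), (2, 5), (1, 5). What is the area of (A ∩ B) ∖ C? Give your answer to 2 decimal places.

3.00

|A ∩ B| = 3.375.
|(A ∩ B) ∩ C| = 0.375.
|(A ∩ B) ∖ C| = 3.375 − 0.375 = 3.00.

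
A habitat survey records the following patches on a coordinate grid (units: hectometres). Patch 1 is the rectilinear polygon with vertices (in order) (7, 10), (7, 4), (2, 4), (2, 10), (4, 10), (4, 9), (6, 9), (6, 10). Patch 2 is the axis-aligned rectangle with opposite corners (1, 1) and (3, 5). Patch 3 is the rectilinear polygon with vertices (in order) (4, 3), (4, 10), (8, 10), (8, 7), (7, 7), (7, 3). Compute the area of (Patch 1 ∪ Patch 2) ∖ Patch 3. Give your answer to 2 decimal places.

19.00

|Patch 1 ∪ Patch 2| = 35.
|(Patch 1 ∪ Patch 2) ∩ Patch 3| = 16.
|(Patch 1 ∪ Patch 2) ∖ Patch 3| = 35 − 16 = 19.00.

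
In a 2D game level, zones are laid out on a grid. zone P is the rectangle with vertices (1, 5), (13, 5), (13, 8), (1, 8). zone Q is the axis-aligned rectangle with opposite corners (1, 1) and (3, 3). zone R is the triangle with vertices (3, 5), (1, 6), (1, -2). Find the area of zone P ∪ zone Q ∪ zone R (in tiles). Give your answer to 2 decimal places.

44.71

By inclusion–exclusion:
Individual areas: |zone P| = 36, |zone Q| = 4, |zone R| = 8.
|zone P∩zone Q| = 0 (no overlap).
|zone P∩zone R| = 1.
|zone Q∩zone R| = 2.2857.
|zone P∩zone Q∩zone R| = 0.
|zone P ∪ zone Q ∪ zone R| = 48 − 3.2857 + 0 = 44.71.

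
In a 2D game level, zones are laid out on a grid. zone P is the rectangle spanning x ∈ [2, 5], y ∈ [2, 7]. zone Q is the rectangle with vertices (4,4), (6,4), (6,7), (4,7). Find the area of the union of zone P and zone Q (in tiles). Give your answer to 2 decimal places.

18.00

By inclusion–exclusion:
Individual areas: |zone P| = 15, |zone Q| = 6.
|zone P∩zone Q|: x∈[4,5], y∈[4,7] → 1·3 = 3.
|zone P ∪ zone Q| = 21 − 3 = 18.00.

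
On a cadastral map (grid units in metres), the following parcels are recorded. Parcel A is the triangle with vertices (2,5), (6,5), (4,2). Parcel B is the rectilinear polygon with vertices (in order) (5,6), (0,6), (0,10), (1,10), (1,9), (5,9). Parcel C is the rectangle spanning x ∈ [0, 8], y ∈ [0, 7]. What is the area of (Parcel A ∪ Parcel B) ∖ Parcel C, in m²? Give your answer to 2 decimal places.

|Parcel A ∪ Parcel B| = 22.
|(Parcel A ∪ Parcel B) ∩ Parcel C| = 11.
|(Parcel A ∪ Parcel B) ∖ Parcel C| = 22 − 11 = 11.00.

11.00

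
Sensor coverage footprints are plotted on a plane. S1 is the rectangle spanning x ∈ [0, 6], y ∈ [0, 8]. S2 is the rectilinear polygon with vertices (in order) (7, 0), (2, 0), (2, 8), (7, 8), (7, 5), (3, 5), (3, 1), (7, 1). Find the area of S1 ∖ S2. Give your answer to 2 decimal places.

|S1| = 48, |S1∩S2| = 20.
|S1 ∖ S2| = |S1| − |S1∩S2| = 48 − 20 = 28.00.

28.00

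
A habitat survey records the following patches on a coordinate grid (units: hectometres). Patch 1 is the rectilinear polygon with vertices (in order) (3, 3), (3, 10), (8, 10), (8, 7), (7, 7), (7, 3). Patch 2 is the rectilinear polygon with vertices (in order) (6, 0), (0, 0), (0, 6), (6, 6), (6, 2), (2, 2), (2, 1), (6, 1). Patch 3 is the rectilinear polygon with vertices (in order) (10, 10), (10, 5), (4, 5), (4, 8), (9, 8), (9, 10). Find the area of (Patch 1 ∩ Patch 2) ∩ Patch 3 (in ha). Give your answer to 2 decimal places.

2.00

The region (Patch 1 ∩ Patch 2) ∩ Patch 3 is the polygon with vertices (6,6), (6,5), (4,5), (4,6).
By the shoelace formula its area is 2.00.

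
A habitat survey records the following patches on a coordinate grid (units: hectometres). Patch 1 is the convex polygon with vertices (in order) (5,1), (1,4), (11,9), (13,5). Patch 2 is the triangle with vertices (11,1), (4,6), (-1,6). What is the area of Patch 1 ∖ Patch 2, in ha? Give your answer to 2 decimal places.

37.65

|Patch 1| = 45, |Patch 1∩Patch 2| = 7.3529.
|Patch 1 ∖ Patch 2| = |Patch 1| − |Patch 1∩Patch 2| = 45 − 7.3529 = 37.65.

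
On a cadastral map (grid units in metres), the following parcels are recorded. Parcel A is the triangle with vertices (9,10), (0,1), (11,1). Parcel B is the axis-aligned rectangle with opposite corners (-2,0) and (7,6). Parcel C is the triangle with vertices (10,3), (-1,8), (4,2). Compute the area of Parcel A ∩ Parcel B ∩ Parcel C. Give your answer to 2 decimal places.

10.25

The intersection is the polygon with vertices (4.5,5.5), (7,4.364), (7,2.5), (4,2), (2.636,3.636).
By the shoelace formula its area is 10.25.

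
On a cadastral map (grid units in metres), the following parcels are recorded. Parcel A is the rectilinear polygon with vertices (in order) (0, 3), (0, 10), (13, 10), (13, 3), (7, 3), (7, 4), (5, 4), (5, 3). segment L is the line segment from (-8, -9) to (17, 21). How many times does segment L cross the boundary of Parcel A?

The segment meets the boundary at (7.833,10), (2,3).

2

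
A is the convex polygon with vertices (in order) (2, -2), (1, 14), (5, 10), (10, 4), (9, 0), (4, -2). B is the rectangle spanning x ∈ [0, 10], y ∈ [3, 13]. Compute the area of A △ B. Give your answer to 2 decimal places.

|A| = 84, |B| = 100, |A∩B| = 51.625.
|A △ B| = |A| + |B| − 2·|A∩B| = 84 + 100 − 103.25 = 80.75.

80.75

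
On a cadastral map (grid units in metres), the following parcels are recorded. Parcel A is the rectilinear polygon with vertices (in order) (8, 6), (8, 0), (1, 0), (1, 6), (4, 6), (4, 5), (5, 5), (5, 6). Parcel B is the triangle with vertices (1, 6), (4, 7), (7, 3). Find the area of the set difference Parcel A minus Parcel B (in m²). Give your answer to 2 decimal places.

|Parcel A| = 41, |Parcel A∩Parcel B| = 4.6667.
|Parcel A ∖ Parcel B| = |Parcel A| − |Parcel A∩Parcel B| = 41 − 4.6667 = 36.33.

36.33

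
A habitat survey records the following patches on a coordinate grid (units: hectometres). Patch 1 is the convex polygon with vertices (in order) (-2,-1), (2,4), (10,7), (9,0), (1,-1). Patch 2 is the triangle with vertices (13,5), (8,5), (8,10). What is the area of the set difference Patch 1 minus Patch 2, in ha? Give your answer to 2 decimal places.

|Patch 1| = 53.5, |Patch 1∩Patch 2| = 2.9643.
|Patch 1 ∖ Patch 2| = |Patch 1| − |Patch 1∩Patch 2| = 53.5 − 2.9643 = 50.54.

50.54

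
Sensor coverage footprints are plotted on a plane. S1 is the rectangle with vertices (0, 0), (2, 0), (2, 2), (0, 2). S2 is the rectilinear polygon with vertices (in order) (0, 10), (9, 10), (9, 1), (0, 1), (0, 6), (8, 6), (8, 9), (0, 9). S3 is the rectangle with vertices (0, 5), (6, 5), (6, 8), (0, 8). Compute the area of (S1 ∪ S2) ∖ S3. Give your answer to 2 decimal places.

|S1 ∪ S2| = 59.
|(S1 ∪ S2) ∩ S3| = 6.
|(S1 ∪ S2) ∖ S3| = 59 − 6 = 53.00.

53.00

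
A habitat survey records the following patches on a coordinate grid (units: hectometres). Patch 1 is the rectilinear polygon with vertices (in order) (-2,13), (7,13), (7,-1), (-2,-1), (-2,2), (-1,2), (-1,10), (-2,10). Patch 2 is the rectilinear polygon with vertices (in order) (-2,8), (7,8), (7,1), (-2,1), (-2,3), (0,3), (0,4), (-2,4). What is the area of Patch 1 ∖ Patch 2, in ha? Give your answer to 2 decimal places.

|Patch 1| = 118, |Patch 1∩Patch 2| = 56.
|Patch 1 ∖ Patch 2| = |Patch 1| − |Patch 1∩Patch 2| = 118 − 56 = 62.00.

62.00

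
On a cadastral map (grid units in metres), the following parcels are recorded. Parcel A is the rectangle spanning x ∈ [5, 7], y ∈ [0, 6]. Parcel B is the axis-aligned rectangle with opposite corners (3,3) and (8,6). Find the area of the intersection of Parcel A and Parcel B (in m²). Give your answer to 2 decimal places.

|Parcel A∩Parcel B|: x∈[5,7], y∈[3,6] → 2·3 = 6.

6.00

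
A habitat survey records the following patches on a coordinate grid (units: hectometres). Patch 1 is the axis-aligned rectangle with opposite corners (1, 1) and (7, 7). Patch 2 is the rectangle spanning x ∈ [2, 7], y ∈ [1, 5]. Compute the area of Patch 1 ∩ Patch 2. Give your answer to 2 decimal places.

|Patch 1∩Patch 2|: x∈[2,7], y∈[1,5] → 5·4 = 20.

20.00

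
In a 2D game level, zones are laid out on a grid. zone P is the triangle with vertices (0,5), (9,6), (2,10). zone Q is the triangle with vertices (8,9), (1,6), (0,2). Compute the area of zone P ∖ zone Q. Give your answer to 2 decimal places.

14.64

|zone P| = 21.5, |zone P∩zone Q| = 6.8561.
|zone P ∖ zone Q| = |zone P| − |zone P∩zone Q| = 21.5 − 6.8561 = 14.64.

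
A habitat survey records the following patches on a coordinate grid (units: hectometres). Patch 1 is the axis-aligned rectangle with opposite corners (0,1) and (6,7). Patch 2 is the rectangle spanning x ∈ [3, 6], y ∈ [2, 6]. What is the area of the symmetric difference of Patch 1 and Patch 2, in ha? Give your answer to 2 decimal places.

24.00

|Patch 1∩Patch 2|: x∈[3,6], y∈[2,6] → 3·4 = 12.
|Patch 1 △ Patch 2| = |Patch 1| + |Patch 2| − 2·|Patch 1∩Patch 2| = 36 + 12 − 24 = 24.00.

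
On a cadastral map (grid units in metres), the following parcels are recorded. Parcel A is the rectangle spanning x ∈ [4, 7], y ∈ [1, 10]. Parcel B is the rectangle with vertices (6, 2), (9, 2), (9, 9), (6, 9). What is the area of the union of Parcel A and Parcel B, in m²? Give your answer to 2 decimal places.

By inclusion–exclusion:
Individual areas: |Parcel A| = 27, |Parcel B| = 21.
|Parcel A∩Parcel B|: x∈[6,7], y∈[2,9] → 1·7 = 7.
|Parcel A ∪ Parcel B| = 48 − 7 = 41.00.

41.00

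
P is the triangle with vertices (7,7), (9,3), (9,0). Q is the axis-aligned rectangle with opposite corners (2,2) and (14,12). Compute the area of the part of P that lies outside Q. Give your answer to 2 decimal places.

|P| = 3, |P∩Q| = 2.4286.
|P ∖ Q| = |P| − |P∩Q| = 3 − 2.4286 = 0.57.

0.57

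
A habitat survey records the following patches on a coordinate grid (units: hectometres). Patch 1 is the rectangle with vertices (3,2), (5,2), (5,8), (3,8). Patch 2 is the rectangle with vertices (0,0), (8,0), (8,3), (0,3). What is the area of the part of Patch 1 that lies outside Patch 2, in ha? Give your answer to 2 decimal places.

|Patch 1∩Patch 2|: x∈[3,5], y∈[2,3] → 2·1 = 2.
|Patch 1| = 12.
|Patch 1 ∖ Patch 2| = |Patch 1| − |Patch 1∩Patch 2| = 12 − 2 = 10.00.

10.00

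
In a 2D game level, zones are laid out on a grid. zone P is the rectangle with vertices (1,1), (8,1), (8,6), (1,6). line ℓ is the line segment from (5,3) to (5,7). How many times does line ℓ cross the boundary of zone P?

1

The segment meets the boundary at (5,6).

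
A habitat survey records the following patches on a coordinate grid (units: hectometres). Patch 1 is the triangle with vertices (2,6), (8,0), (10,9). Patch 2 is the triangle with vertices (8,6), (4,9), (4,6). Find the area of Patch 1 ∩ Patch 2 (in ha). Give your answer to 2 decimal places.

The intersection is the polygon with vertices (6,7.5), (8,6), (4,6), (4,6.75).
By the shoelace formula its area is 3.75.

3.75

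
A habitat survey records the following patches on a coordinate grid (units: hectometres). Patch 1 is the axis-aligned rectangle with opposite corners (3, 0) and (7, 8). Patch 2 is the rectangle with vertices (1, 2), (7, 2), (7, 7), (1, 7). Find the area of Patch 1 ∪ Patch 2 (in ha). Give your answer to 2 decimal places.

By inclusion–exclusion:
Individual areas: |Patch 1| = 32, |Patch 2| = 30.
|Patch 1∩Patch 2|: x∈[3,7], y∈[2,7] → 4·5 = 20.
|Patch 1 ∪ Patch 2| = 62 − 20 = 42.00.

42.00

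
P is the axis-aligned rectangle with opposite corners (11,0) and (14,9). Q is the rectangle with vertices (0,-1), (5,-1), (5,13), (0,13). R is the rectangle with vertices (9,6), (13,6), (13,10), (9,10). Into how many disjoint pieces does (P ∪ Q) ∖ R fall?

2

(P ∪ Q) ∖ R splits into 2 disjoint pieces (area 21, area 70).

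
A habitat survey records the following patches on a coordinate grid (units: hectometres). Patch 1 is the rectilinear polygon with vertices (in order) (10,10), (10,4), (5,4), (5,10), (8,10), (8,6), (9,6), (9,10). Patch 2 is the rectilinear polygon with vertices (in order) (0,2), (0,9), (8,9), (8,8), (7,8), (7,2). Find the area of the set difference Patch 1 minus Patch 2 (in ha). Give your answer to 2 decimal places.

15.00

|Patch 1| = 26, |Patch 1∩Patch 2| = 11.
|Patch 1 ∖ Patch 2| = |Patch 1| − |Patch 1∩Patch 2| = 26 − 11 = 15.00.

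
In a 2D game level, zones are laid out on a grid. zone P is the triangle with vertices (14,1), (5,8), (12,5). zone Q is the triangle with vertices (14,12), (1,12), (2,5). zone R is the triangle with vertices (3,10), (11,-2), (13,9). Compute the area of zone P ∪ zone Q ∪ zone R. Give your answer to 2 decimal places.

By inclusion–exclusion:
Individual areas: |zone P| = 11, |zone Q| = 45.5, |zone R| = 56.
|zone P∩zone Q| = 0.1981.
|zone P∩zone R| = 8.6345.
|zone Q∩zone R| = 9.5917.
|zone P∩zone Q∩zone R| = 0.1981.
|zone P ∪ zone Q ∪ zone R| = 112.5 − 18.4243 + 0.1981 = 94.27.

94.27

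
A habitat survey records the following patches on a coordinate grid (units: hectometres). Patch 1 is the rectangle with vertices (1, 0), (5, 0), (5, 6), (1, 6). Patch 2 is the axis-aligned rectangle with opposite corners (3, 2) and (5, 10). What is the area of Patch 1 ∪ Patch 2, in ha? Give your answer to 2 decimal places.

By inclusion–exclusion:
Individual areas: |Patch 1| = 24, |Patch 2| = 16.
|Patch 1∩Patch 2|: x∈[3,5], y∈[2,6] → 2·4 = 8.
|Patch 1 ∪ Patch 2| = 40 − 8 = 32.00.

32.00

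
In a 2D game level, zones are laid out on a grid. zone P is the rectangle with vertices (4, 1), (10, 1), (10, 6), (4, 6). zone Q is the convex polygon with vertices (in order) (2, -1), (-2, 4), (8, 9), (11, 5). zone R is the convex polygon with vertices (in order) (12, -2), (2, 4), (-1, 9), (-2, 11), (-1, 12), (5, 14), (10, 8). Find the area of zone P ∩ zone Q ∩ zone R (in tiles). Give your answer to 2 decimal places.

19.60

The intersection is the polygon with vertices (4,6), (10,6), (10,4.333), (5.947,1.632), (4,2.8).
By the shoelace formula its area is 19.60.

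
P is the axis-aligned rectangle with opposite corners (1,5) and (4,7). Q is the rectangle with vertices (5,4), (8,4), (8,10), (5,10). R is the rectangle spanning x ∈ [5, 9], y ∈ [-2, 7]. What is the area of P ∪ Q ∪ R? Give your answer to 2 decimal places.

51.00

By inclusion–exclusion:
Individual areas: |P| = 6, |Q| = 18, |R| = 36.
|P∩Q| = 0 (no overlap).
|P∩R| = 0 (no overlap).
|Q∩R|: x∈[5,8], y∈[4,7] → 3·3 = 9.
|P∩Q∩R| = 0.
|P ∪ Q ∪ R| = 60 − 9 + 0 = 51.00.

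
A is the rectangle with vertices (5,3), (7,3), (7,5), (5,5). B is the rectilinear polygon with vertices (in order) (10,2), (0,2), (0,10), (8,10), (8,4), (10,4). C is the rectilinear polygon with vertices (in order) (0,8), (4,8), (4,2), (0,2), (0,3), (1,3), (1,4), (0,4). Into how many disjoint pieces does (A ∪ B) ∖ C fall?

(A ∪ B) ∖ C splits into 2 disjoint pieces (area 1, area 44).

2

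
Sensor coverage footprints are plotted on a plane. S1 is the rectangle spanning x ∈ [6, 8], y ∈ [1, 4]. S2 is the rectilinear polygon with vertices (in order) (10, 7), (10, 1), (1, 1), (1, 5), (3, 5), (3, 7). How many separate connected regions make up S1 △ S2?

1

S1 △ S2 is a single connected region.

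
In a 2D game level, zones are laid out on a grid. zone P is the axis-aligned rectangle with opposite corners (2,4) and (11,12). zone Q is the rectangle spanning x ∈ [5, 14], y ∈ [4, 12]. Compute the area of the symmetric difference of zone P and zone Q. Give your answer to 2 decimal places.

48.00

|zone P∩zone Q|: x∈[5,11], y∈[4,12] → 6·8 = 48.
|zone P △ zone Q| = |zone P| + |zone Q| − 2·|zone P∩zone Q| = 72 + 72 − 96 = 48.00.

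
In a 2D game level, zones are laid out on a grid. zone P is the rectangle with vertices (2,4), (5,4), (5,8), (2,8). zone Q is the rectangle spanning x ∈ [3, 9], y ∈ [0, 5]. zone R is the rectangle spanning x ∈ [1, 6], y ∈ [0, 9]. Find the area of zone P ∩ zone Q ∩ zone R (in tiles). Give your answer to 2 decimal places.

The intersection is the polygon with vertices (3,4), (3,5), (5,5), (5,4).
By the shoelace formula its area is 2.00.

2.00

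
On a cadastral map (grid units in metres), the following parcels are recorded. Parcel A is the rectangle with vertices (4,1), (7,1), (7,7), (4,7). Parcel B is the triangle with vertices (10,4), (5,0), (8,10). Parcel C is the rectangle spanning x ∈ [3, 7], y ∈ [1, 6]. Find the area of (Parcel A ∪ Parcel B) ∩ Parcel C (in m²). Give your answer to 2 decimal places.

15.00

The region (Parcel A ∪ Parcel B) ∩ Parcel C is the polygon with vertices (6.25,1), (5.3,1), (4,1), (4,6), (7,6), (7,1.6), (7,1).
By the shoelace formula its area is 15.00.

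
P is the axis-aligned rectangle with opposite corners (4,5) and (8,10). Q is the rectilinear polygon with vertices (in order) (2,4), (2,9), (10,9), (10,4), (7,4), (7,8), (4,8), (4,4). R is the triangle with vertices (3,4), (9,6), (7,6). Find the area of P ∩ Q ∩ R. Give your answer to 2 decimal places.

The intersection is the polygon with vertices (7,6), (8,6), (8,5.667), (7,5.333).
By the shoelace formula its area is 0.50.

0.50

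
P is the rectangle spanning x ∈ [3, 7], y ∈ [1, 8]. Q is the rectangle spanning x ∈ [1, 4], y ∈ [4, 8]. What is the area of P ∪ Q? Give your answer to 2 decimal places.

36.00

By inclusion–exclusion:
Individual areas: |P| = 28, |Q| = 12.
|P∩Q|: x∈[3,4], y∈[4,8] → 1·4 = 4.
|P ∪ Q| = 40 − 4 = 36.00.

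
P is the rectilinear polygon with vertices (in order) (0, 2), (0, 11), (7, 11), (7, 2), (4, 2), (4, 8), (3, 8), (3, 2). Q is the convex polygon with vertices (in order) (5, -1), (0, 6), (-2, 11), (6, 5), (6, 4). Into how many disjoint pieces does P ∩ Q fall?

2

P ∩ Q splits into 2 disjoint pieces (area 13.4107, area 7.1).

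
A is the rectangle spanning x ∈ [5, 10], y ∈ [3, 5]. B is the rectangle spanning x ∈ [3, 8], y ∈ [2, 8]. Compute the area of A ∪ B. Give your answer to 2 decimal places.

34.00

By inclusion–exclusion:
Individual areas: |A| = 10, |B| = 30.
|A∩B|: x∈[5,8], y∈[3,5] → 3·2 = 6.
|A ∪ B| = 40 − 6 = 34.00.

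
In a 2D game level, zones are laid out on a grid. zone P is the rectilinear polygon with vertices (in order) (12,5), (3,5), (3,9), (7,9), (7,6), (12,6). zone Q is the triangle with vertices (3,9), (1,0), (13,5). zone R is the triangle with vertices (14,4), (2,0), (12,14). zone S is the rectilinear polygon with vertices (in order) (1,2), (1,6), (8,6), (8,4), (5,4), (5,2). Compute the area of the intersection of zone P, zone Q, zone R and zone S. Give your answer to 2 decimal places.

2.07

The intersection is the polygon with vertices (8,6), (8,5), (5.571,5), (6.286,6), (7,6).
By the shoelace formula its area is 2.07.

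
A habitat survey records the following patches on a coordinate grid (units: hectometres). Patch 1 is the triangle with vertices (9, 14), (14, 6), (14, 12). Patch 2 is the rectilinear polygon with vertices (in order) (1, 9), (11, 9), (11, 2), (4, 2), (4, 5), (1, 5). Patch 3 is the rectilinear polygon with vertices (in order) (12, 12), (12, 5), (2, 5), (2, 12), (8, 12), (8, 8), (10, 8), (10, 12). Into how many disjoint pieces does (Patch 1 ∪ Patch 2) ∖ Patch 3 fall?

4

(Patch 1 ∪ Patch 2) ∖ Patch 3 splits into 4 disjoint pieces (area 12.55, area 21, area 4, area 2).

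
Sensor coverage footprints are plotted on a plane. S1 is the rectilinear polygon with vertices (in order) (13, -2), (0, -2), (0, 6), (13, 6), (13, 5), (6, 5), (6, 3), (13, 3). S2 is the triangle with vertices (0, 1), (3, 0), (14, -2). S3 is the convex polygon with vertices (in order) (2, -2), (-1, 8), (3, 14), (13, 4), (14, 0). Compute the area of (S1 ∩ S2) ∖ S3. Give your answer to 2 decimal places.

0.56

|S1 ∩ S2| = 2.4838.
|(S1 ∩ S2) ∩ S3| = 1.9253.
|(S1 ∩ S2) ∖ S3| = 2.4838 − 1.9253 = 0.56.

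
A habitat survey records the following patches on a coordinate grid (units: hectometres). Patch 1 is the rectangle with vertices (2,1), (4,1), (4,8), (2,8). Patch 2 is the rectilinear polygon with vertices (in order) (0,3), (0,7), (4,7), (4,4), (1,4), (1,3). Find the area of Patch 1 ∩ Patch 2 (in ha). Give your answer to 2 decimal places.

6.00

The intersection is the polygon with vertices (4,4), (2,4), (2,7), (4,7).
By the shoelace formula its area is 6.00.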